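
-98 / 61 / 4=-0.40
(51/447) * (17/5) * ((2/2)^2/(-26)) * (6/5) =-867/48425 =-0.02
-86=-86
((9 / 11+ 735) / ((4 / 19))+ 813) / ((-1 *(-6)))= 718.02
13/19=0.68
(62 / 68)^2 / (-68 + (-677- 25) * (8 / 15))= -4805 / 2557072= -0.00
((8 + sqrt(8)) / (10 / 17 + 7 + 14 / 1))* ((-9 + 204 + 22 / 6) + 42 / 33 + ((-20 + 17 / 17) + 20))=225454* sqrt(2) / 12111 + 901816 / 12111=100.79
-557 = -557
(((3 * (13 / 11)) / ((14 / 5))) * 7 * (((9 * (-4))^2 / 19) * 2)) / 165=16848 / 2299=7.33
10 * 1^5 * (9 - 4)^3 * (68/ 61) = 1393.44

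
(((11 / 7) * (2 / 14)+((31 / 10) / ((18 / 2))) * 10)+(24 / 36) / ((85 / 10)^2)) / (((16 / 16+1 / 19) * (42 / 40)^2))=178135640 / 56205009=3.17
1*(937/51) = 937/51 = 18.37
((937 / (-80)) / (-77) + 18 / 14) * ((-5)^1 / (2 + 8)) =-8857 / 12320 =-0.72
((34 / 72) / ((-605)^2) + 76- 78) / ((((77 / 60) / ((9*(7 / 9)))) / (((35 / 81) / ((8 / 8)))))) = -184476481 / 39135393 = -4.71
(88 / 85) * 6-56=-4232 / 85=-49.79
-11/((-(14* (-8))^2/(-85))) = -935/12544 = -0.07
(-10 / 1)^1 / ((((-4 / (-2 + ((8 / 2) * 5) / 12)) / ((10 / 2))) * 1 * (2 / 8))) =-50 / 3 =-16.67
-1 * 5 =-5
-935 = -935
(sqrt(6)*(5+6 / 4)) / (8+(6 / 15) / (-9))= 585*sqrt(6) / 716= 2.00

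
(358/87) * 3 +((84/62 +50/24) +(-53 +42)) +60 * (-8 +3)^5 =-2022698401/10788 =-187495.22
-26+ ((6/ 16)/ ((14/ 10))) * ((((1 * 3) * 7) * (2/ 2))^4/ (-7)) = -59743/ 8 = -7467.88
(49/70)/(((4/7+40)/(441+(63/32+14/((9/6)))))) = 2127629/272640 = 7.80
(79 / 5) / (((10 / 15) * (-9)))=-79 / 30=-2.63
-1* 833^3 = -578009537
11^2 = 121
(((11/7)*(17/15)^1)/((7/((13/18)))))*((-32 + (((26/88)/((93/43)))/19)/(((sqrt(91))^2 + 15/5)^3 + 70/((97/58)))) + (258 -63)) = 45131137495067143/1506827579925024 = 29.95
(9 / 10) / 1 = 0.90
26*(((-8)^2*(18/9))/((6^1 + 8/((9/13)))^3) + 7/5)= 91249418/2465195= 37.02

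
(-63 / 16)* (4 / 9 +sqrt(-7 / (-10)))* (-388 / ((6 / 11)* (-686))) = -3201* sqrt(70) / 7840 - 1067 / 588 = -5.23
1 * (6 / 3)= 2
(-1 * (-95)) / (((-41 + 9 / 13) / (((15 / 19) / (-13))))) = 75 / 524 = 0.14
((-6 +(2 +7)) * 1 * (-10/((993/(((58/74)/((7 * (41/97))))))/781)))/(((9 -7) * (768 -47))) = -10984765/2534234969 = -0.00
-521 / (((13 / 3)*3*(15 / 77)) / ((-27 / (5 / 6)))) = 2166318 / 325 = 6665.59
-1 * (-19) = 19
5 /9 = 0.56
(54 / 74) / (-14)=-0.05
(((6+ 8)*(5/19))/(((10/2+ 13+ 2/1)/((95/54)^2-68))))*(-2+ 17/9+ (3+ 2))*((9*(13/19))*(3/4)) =-189452263/701784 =-269.96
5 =5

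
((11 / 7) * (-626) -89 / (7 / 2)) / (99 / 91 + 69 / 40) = -358.75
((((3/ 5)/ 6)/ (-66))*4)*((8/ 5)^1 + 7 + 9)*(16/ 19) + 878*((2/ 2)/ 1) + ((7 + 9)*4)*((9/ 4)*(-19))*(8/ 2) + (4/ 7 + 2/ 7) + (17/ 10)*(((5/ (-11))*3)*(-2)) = -1103898931/ 109725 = -10060.60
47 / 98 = 0.48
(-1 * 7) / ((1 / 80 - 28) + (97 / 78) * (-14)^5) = 21840 / 2086844441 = 0.00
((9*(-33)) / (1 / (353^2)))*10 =-370088730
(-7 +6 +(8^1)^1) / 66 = 0.11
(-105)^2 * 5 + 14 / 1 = 55139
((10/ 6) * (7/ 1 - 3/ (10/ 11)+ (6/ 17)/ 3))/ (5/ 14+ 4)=4543/ 3111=1.46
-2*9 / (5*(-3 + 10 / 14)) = 63 / 40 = 1.58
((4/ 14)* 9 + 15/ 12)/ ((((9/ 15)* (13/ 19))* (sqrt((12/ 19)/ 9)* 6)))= 10165* sqrt(57)/ 13104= 5.86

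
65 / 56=1.16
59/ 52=1.13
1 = 1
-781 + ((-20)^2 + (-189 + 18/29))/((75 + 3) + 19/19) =-1783134/2291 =-778.32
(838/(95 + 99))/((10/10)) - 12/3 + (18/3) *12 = 7015/97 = 72.32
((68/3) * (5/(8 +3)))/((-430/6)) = -68/473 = -0.14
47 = 47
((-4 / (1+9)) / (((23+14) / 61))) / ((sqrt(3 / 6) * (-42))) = 61 * sqrt(2) / 3885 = 0.02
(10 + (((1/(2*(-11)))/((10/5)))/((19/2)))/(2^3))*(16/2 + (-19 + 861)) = 14211575/1672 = 8499.75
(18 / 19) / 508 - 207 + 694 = 2350271 / 4826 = 487.00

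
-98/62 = -49/31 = -1.58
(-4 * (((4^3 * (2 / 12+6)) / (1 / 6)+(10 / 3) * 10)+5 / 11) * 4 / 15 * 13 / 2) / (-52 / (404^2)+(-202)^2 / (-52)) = 4372481887072 / 206039677635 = 21.22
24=24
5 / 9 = 0.56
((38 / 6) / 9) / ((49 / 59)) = 1121 / 1323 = 0.85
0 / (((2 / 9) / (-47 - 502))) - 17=-17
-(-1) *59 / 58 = 59 / 58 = 1.02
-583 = -583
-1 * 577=-577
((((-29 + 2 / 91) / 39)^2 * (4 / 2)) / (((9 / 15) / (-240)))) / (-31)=618112800 / 43384159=14.25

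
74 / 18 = 37 / 9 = 4.11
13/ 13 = 1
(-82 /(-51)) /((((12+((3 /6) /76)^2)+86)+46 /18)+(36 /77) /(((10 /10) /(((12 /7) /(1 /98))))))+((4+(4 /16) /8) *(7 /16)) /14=962397960915 /7131311197184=0.13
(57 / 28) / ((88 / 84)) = 171 / 88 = 1.94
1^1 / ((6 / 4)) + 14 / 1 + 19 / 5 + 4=337 / 15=22.47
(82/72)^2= 1681/1296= 1.30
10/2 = 5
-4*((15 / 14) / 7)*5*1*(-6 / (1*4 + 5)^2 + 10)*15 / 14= -33500 / 1029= -32.56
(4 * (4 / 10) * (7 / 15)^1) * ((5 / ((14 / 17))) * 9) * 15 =612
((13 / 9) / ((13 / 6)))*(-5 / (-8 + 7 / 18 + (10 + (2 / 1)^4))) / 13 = -60 / 4303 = -0.01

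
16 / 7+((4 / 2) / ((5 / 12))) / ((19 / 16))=4208 / 665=6.33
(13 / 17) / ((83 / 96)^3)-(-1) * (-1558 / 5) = -15086842642 / 48601895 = -310.42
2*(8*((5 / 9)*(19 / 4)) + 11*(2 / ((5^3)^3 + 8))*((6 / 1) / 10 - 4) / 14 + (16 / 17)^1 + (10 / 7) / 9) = 464611220818 / 10459027215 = 44.42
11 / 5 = 2.20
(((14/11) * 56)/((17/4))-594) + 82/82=-107755/187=-576.23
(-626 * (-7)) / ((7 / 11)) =6886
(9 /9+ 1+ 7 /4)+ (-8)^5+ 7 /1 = -131029 /4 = -32757.25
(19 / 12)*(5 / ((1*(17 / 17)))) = 95 / 12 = 7.92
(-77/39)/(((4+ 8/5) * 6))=-55/936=-0.06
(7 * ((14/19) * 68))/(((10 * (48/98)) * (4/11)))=448987/2280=196.92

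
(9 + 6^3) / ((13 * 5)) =45 / 13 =3.46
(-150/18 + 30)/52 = 5/12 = 0.42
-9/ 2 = -4.50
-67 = -67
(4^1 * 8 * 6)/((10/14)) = 268.80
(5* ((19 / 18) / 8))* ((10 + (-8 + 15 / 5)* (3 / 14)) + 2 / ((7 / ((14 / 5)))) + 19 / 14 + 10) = 779 / 56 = 13.91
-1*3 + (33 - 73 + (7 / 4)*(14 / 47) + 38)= -421 / 94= -4.48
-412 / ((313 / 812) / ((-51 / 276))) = 1421812 / 7199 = 197.50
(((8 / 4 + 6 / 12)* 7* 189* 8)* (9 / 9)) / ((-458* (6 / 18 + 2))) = -5670 / 229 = -24.76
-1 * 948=-948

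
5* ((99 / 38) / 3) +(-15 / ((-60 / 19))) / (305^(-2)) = 33582355 / 76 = 441873.09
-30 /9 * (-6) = 20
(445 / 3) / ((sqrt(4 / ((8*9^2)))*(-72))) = -445*sqrt(2) / 24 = -26.22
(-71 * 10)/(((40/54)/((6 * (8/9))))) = -5112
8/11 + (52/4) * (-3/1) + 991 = 10480/11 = 952.73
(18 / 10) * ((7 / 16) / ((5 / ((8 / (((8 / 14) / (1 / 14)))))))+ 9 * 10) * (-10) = -64863 / 40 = -1621.58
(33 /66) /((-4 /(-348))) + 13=113 /2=56.50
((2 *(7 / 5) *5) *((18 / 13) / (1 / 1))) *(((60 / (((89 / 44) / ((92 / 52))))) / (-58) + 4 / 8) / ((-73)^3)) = 3423042 / 169684936213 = 0.00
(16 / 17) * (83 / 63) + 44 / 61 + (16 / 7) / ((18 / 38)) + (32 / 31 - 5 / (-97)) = 220879627 / 28064331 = 7.87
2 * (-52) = -104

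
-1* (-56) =56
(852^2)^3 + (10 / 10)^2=382505398183563265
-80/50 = -8/5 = -1.60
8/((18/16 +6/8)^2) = 512/225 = 2.28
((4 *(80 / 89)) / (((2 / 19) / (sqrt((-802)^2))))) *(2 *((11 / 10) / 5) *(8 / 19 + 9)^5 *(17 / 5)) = 3041492073.05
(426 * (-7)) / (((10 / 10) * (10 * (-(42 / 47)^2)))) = 156839 / 420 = 373.43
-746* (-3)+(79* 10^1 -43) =2985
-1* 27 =-27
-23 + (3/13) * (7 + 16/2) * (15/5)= -164/13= -12.62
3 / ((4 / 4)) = 3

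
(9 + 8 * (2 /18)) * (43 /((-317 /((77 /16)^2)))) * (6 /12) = -22690283 /1460736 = -15.53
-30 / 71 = -0.42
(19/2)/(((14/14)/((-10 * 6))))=-570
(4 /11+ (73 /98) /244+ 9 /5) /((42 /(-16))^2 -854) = -22796344 /8912674925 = -0.00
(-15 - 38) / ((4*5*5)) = -53 / 100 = -0.53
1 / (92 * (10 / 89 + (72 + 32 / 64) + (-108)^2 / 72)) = 0.00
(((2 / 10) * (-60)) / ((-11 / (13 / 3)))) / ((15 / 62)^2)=199888 / 2475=80.76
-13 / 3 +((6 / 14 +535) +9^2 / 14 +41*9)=38047 / 42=905.88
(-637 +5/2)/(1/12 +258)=-7614/3097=-2.46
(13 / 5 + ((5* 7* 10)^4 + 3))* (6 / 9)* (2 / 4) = 25010416676 / 5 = 5002083335.20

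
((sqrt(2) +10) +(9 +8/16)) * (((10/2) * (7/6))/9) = 35 * sqrt(2)/54 +455/36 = 13.56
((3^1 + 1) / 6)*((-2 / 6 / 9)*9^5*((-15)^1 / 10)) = 2187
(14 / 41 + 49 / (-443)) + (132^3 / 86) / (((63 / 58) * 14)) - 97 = 63599768026 / 38269441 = 1661.89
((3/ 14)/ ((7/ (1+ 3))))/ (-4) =-0.03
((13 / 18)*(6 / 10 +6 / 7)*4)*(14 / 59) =1.00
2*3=6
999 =999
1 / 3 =0.33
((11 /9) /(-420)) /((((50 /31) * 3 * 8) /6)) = -341 /756000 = -0.00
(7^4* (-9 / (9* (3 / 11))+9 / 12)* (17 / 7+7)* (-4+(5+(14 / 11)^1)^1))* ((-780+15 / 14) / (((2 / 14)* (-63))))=-155850625 / 12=-12987552.08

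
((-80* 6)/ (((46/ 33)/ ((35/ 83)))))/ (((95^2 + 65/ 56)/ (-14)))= 43464960/ 192986537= 0.23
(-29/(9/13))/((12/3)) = -10.47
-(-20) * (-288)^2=1658880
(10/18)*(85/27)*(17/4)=7225/972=7.43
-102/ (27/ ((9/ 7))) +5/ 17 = -543/ 119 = -4.56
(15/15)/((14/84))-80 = -74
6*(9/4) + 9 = 45/2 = 22.50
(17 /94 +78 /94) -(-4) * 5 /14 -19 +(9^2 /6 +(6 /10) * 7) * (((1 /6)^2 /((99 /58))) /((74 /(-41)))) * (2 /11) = -13195264309 /795383820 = -16.59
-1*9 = -9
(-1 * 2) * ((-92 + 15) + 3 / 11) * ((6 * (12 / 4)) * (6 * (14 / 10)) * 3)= 3828384 / 55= 69606.98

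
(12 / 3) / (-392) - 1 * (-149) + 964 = 1112.99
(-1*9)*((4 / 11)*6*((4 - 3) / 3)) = -72 / 11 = -6.55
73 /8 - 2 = 57 /8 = 7.12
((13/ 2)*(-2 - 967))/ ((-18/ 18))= 12597/ 2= 6298.50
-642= -642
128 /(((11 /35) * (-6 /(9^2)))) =-60480 /11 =-5498.18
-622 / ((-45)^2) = -622 / 2025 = -0.31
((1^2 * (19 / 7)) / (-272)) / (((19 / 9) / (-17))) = 0.08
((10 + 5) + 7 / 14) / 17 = 31 / 34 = 0.91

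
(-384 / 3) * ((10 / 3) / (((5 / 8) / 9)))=-6144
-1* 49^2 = -2401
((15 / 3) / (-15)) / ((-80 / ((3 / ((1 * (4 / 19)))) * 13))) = 247 / 320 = 0.77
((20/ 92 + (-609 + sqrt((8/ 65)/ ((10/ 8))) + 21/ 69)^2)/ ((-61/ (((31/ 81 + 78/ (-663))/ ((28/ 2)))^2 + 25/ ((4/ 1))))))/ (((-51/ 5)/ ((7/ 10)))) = 2959365975299270975/ 1135860369917364-929156500000 * sqrt(26)/ 1763758338381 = 2602.71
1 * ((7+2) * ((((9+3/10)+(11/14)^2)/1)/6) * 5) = 29157/392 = 74.38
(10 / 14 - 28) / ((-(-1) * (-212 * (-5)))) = -191 / 7420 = -0.03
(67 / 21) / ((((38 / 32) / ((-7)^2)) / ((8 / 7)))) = 8576 / 57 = 150.46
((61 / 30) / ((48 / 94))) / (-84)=-2867 / 60480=-0.05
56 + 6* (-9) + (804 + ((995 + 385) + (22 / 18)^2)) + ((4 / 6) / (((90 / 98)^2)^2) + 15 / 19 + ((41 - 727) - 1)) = 351122453063 / 233735625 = 1502.22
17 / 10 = 1.70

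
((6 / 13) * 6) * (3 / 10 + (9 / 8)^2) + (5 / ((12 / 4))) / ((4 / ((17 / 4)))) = 4763 / 780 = 6.11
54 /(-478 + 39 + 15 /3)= -27 /217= -0.12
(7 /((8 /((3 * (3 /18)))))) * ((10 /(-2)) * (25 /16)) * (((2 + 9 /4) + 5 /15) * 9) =-144375 /1024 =-140.99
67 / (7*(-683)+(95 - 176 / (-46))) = -1541 / 107690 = -0.01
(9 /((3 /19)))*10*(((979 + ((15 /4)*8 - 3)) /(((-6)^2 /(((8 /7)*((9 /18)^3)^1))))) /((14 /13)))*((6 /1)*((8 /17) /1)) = 5965.95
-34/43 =-0.79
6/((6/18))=18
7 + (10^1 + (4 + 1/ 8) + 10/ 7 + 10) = 32.55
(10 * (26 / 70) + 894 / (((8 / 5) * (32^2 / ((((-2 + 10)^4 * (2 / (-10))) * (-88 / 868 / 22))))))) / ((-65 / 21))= -3759 / 2015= -1.87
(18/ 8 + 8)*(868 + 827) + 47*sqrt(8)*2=188*sqrt(2) + 69495/ 4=17639.62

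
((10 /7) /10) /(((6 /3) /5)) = 5 /14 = 0.36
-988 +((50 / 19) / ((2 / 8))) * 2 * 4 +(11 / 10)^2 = -1714901 / 1900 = -902.58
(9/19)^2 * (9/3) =0.67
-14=-14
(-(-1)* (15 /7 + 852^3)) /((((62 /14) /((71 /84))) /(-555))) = -56865243471585 /868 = -65512953308.28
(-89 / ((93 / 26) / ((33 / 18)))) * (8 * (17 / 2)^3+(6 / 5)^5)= -195498187027 / 871875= -224227.31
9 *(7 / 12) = 21 / 4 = 5.25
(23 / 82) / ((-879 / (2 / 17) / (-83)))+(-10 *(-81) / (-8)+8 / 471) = -101.23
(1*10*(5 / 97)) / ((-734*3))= -25 / 106797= -0.00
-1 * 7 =-7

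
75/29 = 2.59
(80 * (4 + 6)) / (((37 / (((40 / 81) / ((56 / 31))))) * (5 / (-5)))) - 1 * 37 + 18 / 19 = -16726615 / 398601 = -41.96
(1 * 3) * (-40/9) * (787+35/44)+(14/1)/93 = -3581792/341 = -10503.79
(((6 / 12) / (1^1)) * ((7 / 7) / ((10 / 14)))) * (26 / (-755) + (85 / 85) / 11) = 0.04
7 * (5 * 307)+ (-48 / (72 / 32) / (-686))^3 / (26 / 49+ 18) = 54235334288207 / 5047495047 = 10745.00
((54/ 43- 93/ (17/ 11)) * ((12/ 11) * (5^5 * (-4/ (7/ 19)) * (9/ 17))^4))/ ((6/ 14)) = -73396163593652343750000000000/ 4701146527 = -15612396502027247650.18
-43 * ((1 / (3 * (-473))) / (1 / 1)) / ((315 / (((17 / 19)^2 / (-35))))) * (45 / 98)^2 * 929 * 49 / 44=-805443 / 1678049296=-0.00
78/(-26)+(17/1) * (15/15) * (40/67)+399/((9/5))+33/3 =48203/201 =239.82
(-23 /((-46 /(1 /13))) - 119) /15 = -1031 /130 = -7.93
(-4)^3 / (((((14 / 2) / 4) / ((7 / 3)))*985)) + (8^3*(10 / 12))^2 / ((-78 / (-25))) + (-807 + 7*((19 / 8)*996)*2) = 31343467898 / 345735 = 90657.49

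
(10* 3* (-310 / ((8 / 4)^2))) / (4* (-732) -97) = 93 / 121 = 0.77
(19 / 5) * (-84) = -1596 / 5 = -319.20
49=49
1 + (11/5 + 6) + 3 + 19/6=461/30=15.37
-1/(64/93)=-93/64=-1.45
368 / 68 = 92 / 17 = 5.41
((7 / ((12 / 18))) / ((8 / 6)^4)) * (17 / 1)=28917 / 512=56.48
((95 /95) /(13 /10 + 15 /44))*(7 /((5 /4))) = 1232 /361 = 3.41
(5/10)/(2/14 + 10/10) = 7/16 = 0.44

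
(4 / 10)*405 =162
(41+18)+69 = 128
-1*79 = -79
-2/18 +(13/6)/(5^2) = -11/450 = -0.02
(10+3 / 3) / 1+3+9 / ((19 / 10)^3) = 15.31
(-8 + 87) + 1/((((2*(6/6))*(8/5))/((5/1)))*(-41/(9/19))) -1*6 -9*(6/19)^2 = 17070749/236816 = 72.08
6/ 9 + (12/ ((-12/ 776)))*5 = -11638/ 3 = -3879.33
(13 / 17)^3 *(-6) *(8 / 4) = -26364 / 4913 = -5.37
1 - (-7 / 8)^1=1.88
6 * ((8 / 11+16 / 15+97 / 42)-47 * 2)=-207661 / 385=-539.38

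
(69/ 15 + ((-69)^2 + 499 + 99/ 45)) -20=26234/ 5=5246.80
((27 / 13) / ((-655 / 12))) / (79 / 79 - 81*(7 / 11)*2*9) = 3564 / 86810425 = 0.00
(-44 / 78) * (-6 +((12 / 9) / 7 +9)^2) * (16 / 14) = -6090128 / 120393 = -50.59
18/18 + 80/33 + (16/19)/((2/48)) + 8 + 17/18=122563/3762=32.58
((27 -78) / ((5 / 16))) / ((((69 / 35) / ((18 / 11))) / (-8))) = 274176 / 253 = 1083.70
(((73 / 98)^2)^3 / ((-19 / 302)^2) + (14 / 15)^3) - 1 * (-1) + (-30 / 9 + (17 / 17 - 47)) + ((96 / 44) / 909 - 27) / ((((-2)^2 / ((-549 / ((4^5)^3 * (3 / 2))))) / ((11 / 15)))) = -15946507718058824673042428293 / 3657705190596478324703232000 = -4.36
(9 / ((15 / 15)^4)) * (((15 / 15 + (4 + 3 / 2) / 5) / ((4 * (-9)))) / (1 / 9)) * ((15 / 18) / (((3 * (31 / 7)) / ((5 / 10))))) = -147 / 992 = -0.15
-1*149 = -149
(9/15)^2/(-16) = -9/400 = -0.02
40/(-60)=-2/3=-0.67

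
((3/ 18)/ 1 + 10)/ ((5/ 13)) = 793/ 30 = 26.43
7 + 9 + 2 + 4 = 22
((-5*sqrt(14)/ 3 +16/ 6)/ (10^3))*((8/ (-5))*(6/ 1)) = -16/ 625 +2*sqrt(14)/ 125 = 0.03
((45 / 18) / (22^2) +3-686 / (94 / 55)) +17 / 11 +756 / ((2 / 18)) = 291500499 / 45496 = 6407.17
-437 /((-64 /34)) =7429 /32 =232.16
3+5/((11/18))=123/11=11.18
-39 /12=-13 /4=-3.25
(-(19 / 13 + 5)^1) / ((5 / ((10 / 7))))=-24 / 13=-1.85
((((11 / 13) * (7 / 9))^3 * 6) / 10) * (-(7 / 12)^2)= -22370117 / 384387120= -0.06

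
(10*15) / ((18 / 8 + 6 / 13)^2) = 135200 / 6627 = 20.40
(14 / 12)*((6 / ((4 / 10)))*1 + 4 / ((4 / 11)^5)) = 1154237 / 1536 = 751.46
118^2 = 13924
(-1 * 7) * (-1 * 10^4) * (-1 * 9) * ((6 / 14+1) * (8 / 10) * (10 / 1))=-7200000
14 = 14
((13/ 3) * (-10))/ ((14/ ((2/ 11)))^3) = -130/ 1369599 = -0.00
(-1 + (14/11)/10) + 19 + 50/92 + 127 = 368547/2530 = 145.67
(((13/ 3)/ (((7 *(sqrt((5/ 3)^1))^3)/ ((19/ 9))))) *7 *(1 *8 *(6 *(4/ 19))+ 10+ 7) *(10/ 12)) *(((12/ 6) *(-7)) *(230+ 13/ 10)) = -2408861 *sqrt(15)/ 30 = -310982.62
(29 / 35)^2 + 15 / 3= 6966 / 1225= 5.69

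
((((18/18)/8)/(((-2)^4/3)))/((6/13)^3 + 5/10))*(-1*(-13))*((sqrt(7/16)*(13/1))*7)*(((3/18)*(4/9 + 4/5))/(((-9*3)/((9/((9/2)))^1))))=-18193357*sqrt(7)/102215520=-0.47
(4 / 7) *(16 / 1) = 9.14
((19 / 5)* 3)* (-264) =-3009.60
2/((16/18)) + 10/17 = 193/68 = 2.84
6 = 6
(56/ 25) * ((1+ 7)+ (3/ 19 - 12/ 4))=5488/ 475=11.55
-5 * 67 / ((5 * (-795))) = 67 / 795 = 0.08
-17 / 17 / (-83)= 1 / 83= 0.01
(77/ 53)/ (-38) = -77/ 2014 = -0.04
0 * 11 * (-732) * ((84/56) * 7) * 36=0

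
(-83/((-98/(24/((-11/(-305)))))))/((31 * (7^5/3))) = 911340/280828163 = 0.00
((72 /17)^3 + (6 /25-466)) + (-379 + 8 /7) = -660002529 /859775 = -767.65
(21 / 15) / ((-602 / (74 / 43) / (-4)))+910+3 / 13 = 109398009 / 120185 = 910.25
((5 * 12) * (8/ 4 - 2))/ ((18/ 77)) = 0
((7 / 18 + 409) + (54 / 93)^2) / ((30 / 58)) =205535789 / 259470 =792.14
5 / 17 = 0.29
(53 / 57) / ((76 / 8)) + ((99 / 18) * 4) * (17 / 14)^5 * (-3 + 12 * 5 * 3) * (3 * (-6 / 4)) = -26945150001169 / 582463392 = -46260.68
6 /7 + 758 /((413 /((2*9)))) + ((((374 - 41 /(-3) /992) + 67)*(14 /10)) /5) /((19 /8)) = 6267759787 /72977100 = 85.89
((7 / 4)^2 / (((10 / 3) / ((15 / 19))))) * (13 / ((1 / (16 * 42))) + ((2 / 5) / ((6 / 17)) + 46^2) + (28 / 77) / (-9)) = 263241769 / 33440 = 7872.06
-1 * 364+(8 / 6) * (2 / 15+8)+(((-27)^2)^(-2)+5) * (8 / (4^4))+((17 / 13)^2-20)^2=-22436680729913 / 1214278912080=-18.48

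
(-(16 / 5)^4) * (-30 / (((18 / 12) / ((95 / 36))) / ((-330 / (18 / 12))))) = -54788096 / 45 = -1217513.24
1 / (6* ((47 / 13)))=0.05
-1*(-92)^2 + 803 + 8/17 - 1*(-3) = -130178/17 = -7657.53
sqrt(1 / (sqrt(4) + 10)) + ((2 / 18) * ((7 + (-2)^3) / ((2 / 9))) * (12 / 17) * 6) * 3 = -108 / 17 + sqrt(3) / 6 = -6.06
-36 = -36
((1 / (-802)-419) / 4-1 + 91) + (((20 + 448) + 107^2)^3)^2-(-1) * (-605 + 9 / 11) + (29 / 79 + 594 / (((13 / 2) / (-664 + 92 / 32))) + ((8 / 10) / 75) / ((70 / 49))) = 194625793624956068659849074699620239 / 67951455000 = 2864188759827969374016334.00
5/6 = 0.83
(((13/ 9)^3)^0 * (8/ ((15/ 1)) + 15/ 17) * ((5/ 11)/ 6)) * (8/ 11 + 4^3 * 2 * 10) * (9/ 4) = 635721/ 2057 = 309.05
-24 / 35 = -0.69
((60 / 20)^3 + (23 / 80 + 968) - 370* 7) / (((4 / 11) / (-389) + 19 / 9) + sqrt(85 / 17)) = 79852904367291 / 12983766080 - 189209081405817* sqrt(5) / 64918830400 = -366.92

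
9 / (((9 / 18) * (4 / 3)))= 27 / 2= 13.50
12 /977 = 0.01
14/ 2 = 7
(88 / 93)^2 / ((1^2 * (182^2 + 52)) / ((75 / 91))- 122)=96800 / 4338721839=0.00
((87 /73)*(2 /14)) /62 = 87 /31682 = 0.00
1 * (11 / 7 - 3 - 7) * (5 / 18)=-295 / 126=-2.34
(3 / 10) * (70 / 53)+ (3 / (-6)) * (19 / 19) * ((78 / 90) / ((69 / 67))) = -2693 / 109710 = -0.02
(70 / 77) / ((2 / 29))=145 / 11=13.18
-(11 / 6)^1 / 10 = -11 / 60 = -0.18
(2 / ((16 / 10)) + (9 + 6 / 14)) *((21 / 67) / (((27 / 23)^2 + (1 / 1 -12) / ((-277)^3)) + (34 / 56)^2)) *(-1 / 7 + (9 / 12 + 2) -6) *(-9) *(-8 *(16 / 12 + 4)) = -2496.53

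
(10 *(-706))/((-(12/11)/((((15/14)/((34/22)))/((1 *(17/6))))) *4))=3203475/8092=395.88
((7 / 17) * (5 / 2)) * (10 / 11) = 175 / 187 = 0.94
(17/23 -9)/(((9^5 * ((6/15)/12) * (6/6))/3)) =-1900/150903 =-0.01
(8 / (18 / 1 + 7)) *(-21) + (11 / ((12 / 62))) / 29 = -4.76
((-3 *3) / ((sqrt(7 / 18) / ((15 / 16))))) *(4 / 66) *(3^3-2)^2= -84375 *sqrt(14) / 616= -512.50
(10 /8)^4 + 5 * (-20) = -97.56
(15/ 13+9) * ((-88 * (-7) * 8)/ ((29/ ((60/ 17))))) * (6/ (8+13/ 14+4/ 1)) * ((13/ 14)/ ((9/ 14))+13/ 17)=6243.55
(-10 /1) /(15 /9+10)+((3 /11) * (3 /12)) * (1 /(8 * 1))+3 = 5301 /2464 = 2.15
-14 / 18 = -7 / 9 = -0.78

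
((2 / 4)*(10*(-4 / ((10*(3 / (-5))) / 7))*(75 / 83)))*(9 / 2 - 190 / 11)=-245875 / 913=-269.30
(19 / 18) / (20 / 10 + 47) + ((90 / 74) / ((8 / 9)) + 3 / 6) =246685 / 130536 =1.89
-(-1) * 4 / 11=4 / 11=0.36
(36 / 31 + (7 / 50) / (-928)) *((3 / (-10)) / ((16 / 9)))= -45094941 / 230144000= -0.20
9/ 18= 1/ 2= 0.50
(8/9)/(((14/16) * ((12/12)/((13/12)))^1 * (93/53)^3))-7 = -1033197895/152023473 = -6.80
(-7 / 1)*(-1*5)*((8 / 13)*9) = 2520 / 13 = 193.85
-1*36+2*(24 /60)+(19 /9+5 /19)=-28066 /855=-32.83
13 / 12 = 1.08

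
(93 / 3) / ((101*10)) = 31 / 1010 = 0.03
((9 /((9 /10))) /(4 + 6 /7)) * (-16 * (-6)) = 3360 /17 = 197.65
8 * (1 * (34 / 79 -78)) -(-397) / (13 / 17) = -101.40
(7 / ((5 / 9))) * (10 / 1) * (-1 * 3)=-378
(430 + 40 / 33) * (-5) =-71150 / 33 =-2156.06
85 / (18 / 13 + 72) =1105 / 954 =1.16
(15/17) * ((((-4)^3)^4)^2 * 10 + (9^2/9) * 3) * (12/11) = 506654958079185660/187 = 2709384802562490.16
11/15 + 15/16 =401/240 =1.67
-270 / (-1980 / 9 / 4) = 54 / 11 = 4.91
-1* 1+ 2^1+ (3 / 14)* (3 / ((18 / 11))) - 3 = -45 / 28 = -1.61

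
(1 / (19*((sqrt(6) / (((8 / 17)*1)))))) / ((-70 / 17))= -2*sqrt(6) / 1995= -0.00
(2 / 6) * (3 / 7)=1 / 7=0.14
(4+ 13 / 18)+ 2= 121 / 18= 6.72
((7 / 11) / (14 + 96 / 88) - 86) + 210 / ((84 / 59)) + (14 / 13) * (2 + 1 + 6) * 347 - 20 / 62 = 114544440 / 33449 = 3424.45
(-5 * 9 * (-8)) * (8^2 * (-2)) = -46080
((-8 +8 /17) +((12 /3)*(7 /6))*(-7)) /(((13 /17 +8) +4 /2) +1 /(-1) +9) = -2050 /957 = -2.14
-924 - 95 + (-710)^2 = 503081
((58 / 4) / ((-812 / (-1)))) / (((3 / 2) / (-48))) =-4 / 7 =-0.57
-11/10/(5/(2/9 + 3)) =-319/450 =-0.71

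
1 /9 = 0.11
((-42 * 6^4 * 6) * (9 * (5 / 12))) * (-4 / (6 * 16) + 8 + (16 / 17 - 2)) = -143649450 / 17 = -8449967.65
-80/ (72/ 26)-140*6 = -7820/ 9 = -868.89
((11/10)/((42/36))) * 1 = 33/35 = 0.94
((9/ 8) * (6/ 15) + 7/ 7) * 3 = 87/ 20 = 4.35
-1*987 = -987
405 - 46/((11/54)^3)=-6704289/1331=-5037.03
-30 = -30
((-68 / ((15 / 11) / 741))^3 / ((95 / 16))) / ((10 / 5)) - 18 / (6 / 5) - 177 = -2655412769784512 / 625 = -4248660431655.22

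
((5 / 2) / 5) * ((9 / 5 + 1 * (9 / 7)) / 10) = 27 / 175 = 0.15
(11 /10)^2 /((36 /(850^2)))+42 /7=874441 /36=24290.03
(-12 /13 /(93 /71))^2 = 80656 /162409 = 0.50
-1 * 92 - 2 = -94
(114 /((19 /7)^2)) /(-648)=-49 /2052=-0.02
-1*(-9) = 9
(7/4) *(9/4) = 63/16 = 3.94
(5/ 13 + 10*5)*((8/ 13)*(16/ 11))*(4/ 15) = 67072/ 5577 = 12.03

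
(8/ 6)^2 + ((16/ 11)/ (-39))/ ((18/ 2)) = 6848/ 3861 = 1.77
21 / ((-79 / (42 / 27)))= -98 / 237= -0.41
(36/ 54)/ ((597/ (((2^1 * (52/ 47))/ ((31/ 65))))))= 13520/ 2609487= 0.01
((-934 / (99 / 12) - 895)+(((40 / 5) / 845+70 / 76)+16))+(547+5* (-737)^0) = -465475963 / 1059630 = -439.28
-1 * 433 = -433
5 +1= 6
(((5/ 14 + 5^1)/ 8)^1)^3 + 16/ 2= 11661299/ 1404928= 8.30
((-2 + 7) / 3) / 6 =5 / 18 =0.28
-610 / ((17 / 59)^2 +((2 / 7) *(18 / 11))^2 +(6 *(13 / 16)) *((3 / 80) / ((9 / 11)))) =-8057406649600 / 6935263887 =-1161.80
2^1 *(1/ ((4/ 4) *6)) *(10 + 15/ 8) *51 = 1615/ 8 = 201.88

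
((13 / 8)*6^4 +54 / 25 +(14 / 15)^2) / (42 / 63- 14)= -118633 / 750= -158.18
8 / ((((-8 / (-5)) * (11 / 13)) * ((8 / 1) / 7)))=455 / 88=5.17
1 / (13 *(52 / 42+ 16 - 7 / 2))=42 / 7501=0.01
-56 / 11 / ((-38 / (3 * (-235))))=-19740 / 209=-94.45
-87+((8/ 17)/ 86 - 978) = -1064.99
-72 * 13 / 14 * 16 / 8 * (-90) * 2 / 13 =12960 / 7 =1851.43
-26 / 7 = -3.71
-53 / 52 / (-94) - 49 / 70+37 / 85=-0.25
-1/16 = -0.06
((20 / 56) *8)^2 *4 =1600 / 49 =32.65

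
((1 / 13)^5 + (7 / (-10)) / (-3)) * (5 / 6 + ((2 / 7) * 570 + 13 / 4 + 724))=194512622959 / 935658360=207.89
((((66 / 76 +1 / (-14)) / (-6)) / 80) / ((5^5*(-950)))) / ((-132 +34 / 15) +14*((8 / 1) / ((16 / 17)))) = -53 / 1017117500000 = -0.00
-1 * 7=-7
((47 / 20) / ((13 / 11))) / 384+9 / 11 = 904247 / 1098240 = 0.82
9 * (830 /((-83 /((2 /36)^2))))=-5 /18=-0.28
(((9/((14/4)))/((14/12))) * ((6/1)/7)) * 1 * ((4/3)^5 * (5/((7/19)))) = 778240/7203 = 108.04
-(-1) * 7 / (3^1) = 7 / 3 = 2.33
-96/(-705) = 32/235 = 0.14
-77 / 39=-1.97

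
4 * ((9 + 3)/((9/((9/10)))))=24/5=4.80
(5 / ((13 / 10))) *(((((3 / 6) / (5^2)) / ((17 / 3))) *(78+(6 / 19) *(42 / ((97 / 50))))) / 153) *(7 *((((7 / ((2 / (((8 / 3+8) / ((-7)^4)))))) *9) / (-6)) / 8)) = -52118 / 339283399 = -0.00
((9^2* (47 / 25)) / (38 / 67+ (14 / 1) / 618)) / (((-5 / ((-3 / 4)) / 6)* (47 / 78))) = 588606993 / 1526375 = 385.62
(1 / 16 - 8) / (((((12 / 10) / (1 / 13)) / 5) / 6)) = -3175 / 208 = -15.26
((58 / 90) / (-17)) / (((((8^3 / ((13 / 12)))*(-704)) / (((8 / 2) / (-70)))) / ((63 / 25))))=-377 / 22978560000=-0.00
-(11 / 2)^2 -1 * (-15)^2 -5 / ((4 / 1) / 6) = -1051 / 4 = -262.75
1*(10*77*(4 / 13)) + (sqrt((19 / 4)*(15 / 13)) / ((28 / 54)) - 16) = 27*sqrt(3705) / 364 + 2872 / 13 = 225.44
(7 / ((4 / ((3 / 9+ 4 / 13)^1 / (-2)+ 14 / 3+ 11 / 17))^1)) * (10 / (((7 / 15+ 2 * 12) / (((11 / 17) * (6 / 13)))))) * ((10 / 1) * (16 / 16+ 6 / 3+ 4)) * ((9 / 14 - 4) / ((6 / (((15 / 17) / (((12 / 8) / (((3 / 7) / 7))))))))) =-6418231875 / 4266065986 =-1.50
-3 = -3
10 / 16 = 5 / 8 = 0.62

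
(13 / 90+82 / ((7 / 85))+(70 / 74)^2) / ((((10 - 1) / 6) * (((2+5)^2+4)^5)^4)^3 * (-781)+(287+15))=-3438680116 / 260184233572286487388796230508901267486033683268408873984145325646423681088307152192029221039426895523196915582685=-0.00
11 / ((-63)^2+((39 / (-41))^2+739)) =18491 / 7915669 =0.00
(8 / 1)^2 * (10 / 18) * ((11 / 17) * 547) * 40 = 77017600 / 153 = 503383.01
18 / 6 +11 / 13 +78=1064 / 13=81.85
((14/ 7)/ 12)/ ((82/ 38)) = 19/ 246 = 0.08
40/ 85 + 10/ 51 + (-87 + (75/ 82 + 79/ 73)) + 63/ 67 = -100341151/ 1203186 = -83.40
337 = 337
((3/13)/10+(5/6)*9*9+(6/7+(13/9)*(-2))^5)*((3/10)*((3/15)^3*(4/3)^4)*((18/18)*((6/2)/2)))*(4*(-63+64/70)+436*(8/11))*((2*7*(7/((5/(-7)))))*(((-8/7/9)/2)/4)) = 553119890223750656/9868983926484375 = 56.05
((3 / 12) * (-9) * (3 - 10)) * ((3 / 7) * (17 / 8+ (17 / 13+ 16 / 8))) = 15255 / 416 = 36.67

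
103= 103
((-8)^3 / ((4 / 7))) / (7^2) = -128 / 7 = -18.29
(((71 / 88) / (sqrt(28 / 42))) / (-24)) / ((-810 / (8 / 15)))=0.00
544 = 544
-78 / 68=-39 / 34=-1.15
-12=-12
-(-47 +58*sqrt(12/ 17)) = 47 - 116*sqrt(51)/ 17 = -1.73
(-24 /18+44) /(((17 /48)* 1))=2048 /17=120.47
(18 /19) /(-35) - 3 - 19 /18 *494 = -3138962 /5985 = -524.47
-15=-15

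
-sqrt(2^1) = -sqrt(2) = -1.41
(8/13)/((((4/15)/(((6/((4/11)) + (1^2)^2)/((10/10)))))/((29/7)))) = 2175/13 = 167.31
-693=-693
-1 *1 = -1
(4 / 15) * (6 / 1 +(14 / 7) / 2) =28 / 15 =1.87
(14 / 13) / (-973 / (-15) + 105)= 15 / 2366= 0.01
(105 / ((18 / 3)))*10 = 175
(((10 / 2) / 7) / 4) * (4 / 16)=5 / 112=0.04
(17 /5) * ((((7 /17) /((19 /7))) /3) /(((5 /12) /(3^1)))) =588 /475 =1.24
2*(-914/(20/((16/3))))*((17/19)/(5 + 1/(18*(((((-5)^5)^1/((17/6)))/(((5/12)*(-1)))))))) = -6712416000/76950323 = -87.23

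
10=10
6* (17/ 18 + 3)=71/ 3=23.67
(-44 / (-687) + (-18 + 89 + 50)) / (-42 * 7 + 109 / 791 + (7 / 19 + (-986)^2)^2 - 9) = 23749562221 / 185416513813469336589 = 0.00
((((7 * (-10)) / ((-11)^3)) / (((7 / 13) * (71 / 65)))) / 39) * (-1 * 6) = -1300 / 94501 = -0.01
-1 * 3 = -3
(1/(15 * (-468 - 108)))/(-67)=1/578880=0.00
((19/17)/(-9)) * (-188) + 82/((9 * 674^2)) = 811337633/34752114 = 23.35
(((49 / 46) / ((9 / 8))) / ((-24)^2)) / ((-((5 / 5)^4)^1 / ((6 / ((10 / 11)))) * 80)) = -539 / 3974400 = -0.00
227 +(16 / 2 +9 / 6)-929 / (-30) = 267.47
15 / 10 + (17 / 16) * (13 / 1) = 15.31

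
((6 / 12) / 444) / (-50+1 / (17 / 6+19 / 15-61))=-569 / 25272480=-0.00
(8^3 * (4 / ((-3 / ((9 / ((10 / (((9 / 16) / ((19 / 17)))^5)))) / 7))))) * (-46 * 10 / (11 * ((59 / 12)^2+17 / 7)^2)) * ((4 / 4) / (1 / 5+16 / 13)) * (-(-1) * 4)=0.47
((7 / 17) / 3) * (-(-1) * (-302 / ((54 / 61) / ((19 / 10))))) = -88.97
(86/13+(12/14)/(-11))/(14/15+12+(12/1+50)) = 24540/281281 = 0.09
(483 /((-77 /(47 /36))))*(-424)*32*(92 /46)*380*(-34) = -94748871680 /33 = -2871177929.70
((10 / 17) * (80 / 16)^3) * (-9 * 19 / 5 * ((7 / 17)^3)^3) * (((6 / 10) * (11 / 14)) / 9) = -90363255675 / 2015993900449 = -0.04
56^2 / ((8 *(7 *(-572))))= -14 / 143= -0.10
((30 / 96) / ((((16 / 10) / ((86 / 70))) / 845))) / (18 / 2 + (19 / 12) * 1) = 545025 / 28448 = 19.16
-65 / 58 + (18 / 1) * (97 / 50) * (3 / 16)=62951 / 11600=5.43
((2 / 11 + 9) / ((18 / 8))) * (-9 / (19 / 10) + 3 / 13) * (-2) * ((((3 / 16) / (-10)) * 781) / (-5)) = 2660441 / 24700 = 107.71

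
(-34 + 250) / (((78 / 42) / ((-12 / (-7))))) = 2592 / 13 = 199.38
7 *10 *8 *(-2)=-1120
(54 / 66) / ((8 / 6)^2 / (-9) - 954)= -0.00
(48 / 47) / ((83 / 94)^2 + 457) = 9024 / 4044941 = 0.00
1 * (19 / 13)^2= 361 / 169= 2.14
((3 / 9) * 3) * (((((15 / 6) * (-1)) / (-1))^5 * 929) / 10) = 580625 / 64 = 9072.27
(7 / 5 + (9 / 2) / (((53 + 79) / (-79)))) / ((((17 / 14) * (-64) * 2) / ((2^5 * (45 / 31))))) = 0.39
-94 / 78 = -47 / 39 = -1.21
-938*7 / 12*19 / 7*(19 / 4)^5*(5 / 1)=-110322590945 / 6144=-17956150.87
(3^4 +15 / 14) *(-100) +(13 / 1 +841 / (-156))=-8953891 / 1092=-8199.53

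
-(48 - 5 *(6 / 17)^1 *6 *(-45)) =-8916 / 17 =-524.47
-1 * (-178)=178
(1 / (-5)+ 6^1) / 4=29 / 20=1.45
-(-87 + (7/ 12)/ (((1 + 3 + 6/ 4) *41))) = 235415/ 2706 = 87.00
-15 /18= -5 /6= -0.83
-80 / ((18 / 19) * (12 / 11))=-2090 / 27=-77.41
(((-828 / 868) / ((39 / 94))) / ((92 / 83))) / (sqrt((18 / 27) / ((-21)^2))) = -35109 * sqrt(6) / 1612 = -53.35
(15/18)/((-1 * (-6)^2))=-5/216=-0.02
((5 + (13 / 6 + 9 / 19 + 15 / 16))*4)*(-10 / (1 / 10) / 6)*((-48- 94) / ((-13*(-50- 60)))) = 2777165 / 48906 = 56.79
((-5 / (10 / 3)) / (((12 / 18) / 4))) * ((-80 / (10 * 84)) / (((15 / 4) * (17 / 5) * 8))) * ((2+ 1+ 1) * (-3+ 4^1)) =0.03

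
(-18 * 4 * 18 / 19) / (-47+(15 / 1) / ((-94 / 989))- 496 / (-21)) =2558304 / 6796091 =0.38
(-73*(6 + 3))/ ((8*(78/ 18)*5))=-1971/ 520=-3.79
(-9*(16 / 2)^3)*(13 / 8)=-7488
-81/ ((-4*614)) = 81/ 2456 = 0.03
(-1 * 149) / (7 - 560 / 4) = 149 / 133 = 1.12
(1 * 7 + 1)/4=2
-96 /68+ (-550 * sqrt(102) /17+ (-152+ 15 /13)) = -479.01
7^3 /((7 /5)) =245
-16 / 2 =-8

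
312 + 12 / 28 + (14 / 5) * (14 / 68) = 186238 / 595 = 313.01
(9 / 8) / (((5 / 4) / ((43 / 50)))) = 387 / 500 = 0.77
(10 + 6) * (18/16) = 18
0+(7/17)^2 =49/289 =0.17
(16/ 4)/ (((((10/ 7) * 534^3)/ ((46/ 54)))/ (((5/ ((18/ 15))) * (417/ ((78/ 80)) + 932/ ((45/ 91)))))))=54448429/ 360773525502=0.00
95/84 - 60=-4945/84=-58.87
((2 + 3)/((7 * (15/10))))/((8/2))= 5/42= 0.12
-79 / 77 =-1.03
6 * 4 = 24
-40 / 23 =-1.74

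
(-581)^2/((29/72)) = 24304392/29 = 838082.48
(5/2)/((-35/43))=-43/14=-3.07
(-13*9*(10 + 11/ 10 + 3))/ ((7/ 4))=-32994/ 35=-942.69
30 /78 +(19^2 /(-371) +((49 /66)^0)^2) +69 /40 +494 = 95714667 /192920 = 496.14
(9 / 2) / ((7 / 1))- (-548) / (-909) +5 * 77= 4900019 / 12726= 385.04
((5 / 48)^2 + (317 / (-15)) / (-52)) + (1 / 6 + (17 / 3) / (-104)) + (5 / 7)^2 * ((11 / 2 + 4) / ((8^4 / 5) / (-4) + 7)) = 3664584229 / 7257519360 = 0.50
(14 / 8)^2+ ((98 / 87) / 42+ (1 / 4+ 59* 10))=2477785 / 4176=593.34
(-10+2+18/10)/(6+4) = -31/50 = -0.62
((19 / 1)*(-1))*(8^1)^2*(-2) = 2432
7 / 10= 0.70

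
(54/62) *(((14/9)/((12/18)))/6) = 21/62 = 0.34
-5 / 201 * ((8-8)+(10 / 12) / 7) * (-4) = 50 / 4221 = 0.01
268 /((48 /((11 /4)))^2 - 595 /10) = 64856 /59329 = 1.09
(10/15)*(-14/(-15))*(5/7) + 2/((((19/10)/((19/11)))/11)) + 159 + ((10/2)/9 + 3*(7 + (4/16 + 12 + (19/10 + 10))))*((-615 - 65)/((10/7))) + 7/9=-2005489/45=-44566.42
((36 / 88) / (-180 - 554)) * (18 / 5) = -81 / 40370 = -0.00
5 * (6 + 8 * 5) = 230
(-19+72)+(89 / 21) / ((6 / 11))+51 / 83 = 641957 / 10458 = 61.38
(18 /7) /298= 9 /1043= 0.01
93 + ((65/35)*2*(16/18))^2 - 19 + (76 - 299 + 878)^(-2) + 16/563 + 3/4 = 328553401903613/3834706106700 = 85.68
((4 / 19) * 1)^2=16 / 361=0.04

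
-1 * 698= -698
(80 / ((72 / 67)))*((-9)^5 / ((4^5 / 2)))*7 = -15385545 / 256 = -60099.79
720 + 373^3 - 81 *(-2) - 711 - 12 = 51895276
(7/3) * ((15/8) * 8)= 35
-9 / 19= -0.47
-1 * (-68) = 68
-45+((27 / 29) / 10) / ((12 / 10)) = -5211 / 116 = -44.92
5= 5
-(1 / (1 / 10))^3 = -1000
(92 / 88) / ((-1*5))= -23 / 110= -0.21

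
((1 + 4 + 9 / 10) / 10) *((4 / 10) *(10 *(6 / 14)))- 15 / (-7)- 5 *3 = -2073 / 175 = -11.85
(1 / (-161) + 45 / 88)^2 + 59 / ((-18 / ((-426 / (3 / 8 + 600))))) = 7465005440129 / 2892350615616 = 2.58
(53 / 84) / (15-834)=-0.00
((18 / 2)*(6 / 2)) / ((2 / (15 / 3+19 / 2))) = 783 / 4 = 195.75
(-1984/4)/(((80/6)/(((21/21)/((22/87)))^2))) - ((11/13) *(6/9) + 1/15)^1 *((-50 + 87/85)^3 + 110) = 73451.38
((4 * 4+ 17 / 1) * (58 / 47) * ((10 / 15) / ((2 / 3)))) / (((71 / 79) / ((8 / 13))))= 1209648 / 43381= 27.88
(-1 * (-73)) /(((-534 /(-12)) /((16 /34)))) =1168 /1513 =0.77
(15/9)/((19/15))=25/19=1.32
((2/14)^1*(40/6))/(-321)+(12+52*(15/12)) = 519037/6741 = 77.00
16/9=1.78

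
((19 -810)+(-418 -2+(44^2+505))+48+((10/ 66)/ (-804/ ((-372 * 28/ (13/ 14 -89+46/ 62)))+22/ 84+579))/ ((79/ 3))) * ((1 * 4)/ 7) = 2874304542239688/ 3935862996373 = 730.29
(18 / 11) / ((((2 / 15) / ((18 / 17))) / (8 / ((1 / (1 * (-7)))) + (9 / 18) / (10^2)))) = -2721357 / 3740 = -727.64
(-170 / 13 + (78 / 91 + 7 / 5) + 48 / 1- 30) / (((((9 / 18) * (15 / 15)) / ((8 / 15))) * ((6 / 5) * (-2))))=-1452 / 455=-3.19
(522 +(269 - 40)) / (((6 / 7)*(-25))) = -5257 / 150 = -35.05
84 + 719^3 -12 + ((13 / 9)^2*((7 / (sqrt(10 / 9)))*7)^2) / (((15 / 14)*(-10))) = 2508938618867 / 6750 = 371694610.20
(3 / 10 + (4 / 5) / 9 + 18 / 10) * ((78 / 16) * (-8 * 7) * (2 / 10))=-17927 / 150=-119.51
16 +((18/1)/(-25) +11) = 657/25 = 26.28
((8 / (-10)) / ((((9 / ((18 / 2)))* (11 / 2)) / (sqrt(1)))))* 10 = -16 / 11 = -1.45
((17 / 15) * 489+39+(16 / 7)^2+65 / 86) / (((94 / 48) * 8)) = 37874187 / 990290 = 38.25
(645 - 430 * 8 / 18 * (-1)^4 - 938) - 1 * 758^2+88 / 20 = -25876967 / 45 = -575043.71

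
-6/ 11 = -0.55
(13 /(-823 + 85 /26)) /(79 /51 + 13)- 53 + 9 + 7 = -292572170 /7907123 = -37.00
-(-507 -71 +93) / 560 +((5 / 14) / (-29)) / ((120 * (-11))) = 46415 / 53592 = 0.87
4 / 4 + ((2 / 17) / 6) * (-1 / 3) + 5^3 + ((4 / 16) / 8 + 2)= 626809 / 4896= 128.02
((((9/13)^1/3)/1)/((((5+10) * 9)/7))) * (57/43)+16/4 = 33673/8385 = 4.02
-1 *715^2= -511225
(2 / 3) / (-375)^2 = 2 / 421875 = 0.00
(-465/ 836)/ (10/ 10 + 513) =-465/ 429704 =-0.00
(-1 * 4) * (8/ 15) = -32/ 15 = -2.13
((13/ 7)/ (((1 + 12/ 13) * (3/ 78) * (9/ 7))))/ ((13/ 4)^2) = 416/ 225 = 1.85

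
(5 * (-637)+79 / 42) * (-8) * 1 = 534764 / 21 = 25464.95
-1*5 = -5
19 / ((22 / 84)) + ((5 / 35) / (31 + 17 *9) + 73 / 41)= 43175499 / 580888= 74.33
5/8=0.62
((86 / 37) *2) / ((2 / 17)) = 39.51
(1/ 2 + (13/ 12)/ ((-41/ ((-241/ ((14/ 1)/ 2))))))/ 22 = 4855/ 75768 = 0.06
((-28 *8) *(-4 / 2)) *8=3584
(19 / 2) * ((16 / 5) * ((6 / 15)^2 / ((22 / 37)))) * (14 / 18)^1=78736 / 12375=6.36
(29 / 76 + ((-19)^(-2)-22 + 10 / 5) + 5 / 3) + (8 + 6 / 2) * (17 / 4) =62383 / 2166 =28.80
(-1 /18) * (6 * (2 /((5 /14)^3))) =-5488 /375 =-14.63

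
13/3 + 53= 172/3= 57.33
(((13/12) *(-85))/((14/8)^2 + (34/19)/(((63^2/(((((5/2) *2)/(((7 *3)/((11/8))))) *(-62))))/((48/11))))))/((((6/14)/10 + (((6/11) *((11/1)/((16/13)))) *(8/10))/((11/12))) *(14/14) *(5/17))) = -678706708680/28158148379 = -24.10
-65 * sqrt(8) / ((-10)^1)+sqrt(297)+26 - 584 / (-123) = 3 * sqrt(33)+13 * sqrt(2)+3782 / 123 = 66.37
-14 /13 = -1.08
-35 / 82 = -0.43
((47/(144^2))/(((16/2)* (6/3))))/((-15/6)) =-47/829440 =-0.00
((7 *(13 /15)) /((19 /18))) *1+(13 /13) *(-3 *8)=-1734 /95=-18.25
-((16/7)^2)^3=-16777216/117649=-142.60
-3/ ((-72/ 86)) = 43/ 12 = 3.58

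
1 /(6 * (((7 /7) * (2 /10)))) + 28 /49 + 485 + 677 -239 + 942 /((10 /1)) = 213907 /210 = 1018.60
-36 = -36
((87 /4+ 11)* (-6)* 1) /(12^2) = -131 /96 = -1.36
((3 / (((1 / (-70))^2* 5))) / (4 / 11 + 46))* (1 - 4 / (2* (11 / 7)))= -294 / 17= -17.29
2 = 2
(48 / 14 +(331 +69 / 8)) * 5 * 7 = 96055 / 8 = 12006.88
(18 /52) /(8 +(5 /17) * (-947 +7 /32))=-2448 /1912729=-0.00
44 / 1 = 44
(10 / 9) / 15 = 2 / 27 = 0.07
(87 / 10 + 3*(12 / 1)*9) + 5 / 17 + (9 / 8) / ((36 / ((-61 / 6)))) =5429279 / 16320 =332.68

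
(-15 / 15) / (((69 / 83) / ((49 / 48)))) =-4067 / 3312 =-1.23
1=1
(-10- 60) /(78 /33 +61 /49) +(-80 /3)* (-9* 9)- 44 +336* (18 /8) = 1109662 /389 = 2852.60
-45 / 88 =-0.51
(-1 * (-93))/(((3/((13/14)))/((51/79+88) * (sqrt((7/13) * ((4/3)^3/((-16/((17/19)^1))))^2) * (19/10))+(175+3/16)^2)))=3690581 * sqrt(91)/74655+3166294027/3584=883924.16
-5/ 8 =-0.62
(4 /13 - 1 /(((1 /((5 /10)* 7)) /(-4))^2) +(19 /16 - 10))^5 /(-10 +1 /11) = 1531887848914905801621027 /42436853235712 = 36098054688.60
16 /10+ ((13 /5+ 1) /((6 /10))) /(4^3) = 271 /160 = 1.69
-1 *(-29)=29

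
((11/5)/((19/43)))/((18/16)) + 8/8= 4639/855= 5.43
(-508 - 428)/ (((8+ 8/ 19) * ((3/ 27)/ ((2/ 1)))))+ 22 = -19787/ 10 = -1978.70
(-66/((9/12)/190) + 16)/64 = -261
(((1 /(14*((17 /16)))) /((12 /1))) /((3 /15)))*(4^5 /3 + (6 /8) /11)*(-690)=-25912375 /3927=-6598.52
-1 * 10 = -10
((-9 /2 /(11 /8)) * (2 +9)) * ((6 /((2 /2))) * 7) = -1512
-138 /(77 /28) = -552 /11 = -50.18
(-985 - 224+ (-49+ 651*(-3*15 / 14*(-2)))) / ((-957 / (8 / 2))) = -12.23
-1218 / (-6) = 203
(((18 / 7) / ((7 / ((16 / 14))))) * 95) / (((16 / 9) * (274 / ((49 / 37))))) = 7695 / 70966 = 0.11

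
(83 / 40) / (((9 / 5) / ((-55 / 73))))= -4565 / 5256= -0.87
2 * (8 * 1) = 16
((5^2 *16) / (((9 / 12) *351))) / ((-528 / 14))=-1400 / 34749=-0.04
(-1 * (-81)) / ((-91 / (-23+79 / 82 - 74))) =91125 / 1066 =85.48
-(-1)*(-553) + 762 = 209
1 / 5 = 0.20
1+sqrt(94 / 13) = 1+sqrt(1222) / 13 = 3.69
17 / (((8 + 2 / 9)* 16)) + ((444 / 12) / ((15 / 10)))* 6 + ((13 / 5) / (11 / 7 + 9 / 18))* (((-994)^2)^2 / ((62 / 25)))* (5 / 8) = 308799977532.50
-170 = -170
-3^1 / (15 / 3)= -3 / 5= -0.60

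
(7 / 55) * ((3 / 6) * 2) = 7 / 55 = 0.13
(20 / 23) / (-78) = -10 / 897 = -0.01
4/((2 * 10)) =1/5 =0.20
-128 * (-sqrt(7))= 338.66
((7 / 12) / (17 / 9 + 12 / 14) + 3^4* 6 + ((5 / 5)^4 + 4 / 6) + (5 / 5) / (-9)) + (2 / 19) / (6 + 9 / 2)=404038231 / 828324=487.78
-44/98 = -22/49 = -0.45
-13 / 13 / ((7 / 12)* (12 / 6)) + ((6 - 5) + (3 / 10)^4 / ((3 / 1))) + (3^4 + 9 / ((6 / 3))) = 5995189 / 70000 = 85.65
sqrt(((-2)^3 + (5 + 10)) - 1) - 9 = -9 + sqrt(6) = -6.55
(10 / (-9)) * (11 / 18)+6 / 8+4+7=3587 / 324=11.07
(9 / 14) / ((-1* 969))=-3 / 4522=-0.00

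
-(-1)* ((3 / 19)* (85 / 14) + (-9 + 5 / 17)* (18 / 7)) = -96897 / 4522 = -21.43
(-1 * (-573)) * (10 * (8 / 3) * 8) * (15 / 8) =229200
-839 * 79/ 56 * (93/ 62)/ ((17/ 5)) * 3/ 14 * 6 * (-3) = 26843805/ 13328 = 2014.09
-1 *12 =-12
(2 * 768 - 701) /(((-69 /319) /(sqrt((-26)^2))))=-6925490 /69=-100369.42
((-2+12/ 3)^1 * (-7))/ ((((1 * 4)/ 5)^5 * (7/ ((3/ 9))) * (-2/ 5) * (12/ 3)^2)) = 15625/ 49152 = 0.32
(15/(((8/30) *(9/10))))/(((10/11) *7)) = 275/28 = 9.82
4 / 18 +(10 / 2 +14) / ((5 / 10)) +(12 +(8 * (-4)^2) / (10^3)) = 56644 / 1125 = 50.35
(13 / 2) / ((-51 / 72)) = -156 / 17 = -9.18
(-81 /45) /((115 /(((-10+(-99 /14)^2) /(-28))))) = 70569 /3155600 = 0.02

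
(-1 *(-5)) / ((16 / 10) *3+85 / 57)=1425 / 1793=0.79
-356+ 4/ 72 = -6407/ 18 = -355.94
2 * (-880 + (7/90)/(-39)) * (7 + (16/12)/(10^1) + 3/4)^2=-691055701303/6318000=-109378.87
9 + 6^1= 15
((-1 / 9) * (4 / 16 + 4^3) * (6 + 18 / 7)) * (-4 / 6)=2570 / 63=40.79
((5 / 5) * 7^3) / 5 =68.60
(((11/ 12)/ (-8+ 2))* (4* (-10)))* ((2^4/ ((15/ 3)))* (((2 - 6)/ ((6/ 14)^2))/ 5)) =-34496/ 405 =-85.18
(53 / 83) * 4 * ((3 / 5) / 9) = 212 / 1245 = 0.17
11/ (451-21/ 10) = 0.02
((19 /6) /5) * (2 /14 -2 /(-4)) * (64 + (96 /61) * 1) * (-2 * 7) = -22800 /61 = -373.77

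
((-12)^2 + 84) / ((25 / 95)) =4332 / 5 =866.40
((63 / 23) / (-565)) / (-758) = 63 / 9850210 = 0.00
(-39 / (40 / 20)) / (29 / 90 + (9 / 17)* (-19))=29835 / 14897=2.00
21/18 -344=-2057/6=-342.83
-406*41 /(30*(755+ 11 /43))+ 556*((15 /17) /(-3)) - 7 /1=-1418302973 /8281380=-171.26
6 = 6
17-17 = 0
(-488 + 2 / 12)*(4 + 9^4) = -19215755 / 6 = -3202625.83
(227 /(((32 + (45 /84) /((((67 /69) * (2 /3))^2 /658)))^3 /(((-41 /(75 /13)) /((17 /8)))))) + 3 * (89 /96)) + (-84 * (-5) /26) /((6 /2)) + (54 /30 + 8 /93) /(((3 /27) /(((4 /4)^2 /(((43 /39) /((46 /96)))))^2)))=11.37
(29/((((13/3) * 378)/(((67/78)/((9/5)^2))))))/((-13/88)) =-1068650/33633873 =-0.03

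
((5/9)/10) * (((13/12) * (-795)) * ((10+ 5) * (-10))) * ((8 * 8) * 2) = 2756000/3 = 918666.67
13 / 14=0.93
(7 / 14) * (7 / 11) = 7 / 22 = 0.32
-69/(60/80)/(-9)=92/9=10.22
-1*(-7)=7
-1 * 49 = -49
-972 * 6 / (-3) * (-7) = -13608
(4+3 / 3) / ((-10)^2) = 1 / 20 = 0.05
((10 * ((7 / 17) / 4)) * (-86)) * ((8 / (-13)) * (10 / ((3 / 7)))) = 842800 / 663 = 1271.19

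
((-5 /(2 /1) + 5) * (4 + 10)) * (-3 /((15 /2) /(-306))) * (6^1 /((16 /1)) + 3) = 28917 /2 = 14458.50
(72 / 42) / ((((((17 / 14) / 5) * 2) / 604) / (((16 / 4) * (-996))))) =-144380160 / 17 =-8492950.59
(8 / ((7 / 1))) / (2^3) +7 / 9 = 58 / 63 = 0.92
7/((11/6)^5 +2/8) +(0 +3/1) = 77631/23285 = 3.33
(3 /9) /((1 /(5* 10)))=50 /3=16.67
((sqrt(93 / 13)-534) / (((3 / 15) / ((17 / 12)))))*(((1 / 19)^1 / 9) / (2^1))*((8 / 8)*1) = -11.00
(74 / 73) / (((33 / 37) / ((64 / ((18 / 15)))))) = 438080 / 7227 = 60.62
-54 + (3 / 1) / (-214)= -11559 / 214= -54.01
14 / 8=7 / 4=1.75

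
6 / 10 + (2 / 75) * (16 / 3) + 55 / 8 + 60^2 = 6493711 / 1800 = 3607.62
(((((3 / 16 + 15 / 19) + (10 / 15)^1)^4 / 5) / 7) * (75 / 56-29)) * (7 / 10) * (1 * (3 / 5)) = -7820921902207549 / 3228391047168000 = -2.42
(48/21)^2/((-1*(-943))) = 256/46207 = 0.01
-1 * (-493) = 493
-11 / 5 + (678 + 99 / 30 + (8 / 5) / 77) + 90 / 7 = 532823 / 770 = 691.98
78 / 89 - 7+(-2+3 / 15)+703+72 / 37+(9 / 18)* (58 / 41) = 471012878 / 675065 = 697.73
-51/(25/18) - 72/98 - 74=-136532/1225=-111.45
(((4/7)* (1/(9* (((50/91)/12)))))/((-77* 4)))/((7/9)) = -78/13475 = -0.01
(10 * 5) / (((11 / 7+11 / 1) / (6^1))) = 525 / 22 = 23.86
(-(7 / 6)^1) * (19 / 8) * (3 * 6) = -49.88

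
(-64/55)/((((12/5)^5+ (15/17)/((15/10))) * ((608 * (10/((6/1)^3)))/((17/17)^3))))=-229500/445315673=-0.00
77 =77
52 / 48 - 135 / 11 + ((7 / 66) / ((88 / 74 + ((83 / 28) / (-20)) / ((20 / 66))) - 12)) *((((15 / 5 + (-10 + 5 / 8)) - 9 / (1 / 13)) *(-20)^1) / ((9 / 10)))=-3112142803 / 84288348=-36.92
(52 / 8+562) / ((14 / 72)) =20466 / 7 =2923.71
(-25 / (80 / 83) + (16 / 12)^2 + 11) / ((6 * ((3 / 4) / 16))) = -3790 / 81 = -46.79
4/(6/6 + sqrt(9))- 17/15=-2/15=-0.13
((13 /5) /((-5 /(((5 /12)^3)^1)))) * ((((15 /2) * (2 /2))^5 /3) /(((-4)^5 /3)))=1828125 /2097152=0.87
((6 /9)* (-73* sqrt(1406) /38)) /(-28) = 1.72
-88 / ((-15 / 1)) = 88 / 15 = 5.87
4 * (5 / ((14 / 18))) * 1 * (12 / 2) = 1080 / 7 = 154.29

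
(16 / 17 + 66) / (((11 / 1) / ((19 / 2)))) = 10811 / 187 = 57.81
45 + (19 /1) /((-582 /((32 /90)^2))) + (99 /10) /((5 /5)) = 64697531 /1178550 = 54.90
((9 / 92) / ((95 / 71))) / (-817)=-0.00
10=10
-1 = -1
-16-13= -29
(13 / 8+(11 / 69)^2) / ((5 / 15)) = 62861 / 12696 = 4.95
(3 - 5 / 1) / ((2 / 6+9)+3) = -6 / 37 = -0.16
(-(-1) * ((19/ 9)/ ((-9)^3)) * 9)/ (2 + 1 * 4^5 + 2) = -19/ 749412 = -0.00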